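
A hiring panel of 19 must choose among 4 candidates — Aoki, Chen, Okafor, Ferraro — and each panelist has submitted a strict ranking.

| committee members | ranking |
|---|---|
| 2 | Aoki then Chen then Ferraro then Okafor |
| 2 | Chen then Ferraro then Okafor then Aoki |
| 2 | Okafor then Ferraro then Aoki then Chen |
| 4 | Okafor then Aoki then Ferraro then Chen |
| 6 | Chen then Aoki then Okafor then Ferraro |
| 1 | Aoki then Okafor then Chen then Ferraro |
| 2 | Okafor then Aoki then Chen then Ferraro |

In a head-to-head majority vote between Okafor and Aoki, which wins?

Ballots ranking Okafor above Aoki: 2 + 2 + 4 + 2 = 10.
Ballots ranking Aoki above Okafor: 19 − 10 = 9.
Okafor wins the head-to-head 10–9.

Okafor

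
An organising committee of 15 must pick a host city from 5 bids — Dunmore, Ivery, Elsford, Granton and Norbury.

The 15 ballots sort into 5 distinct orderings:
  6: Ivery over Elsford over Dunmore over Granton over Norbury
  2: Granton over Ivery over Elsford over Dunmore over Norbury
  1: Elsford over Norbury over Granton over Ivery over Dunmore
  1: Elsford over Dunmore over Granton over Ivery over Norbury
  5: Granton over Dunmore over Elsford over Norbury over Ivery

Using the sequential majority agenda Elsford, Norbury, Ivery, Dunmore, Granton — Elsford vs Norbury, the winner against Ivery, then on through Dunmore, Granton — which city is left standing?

Granton

Round 1: Elsford vs Norbury — 15–0, Elsford advances.
Round 2: Elsford vs Ivery — 7–8, Ivery advances.
Round 3: Ivery vs Dunmore — 9–6, Ivery advances.
Round 4: Ivery vs Granton — 6–9, Granton advances.
The agenda winner is Granton.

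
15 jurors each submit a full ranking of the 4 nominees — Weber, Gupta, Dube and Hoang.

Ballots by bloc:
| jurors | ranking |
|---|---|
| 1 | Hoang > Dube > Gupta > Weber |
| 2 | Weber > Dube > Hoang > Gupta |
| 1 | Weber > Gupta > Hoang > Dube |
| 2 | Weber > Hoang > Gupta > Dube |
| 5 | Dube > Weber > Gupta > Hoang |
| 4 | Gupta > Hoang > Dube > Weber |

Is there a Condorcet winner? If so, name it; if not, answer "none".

none

Head-to-head results (15 jurors):
Weber vs Gupta: 10 to 5, Weber.
Weber vs Dube: 5 to 10, Dube.
Weber vs Hoang: 2+1+2+5 = 10 for Weber, 5 for Hoang — Weber by 10–5.
Gupta vs Dube: 1+2+4 = 7 for Gupta, 8 for Dube — Dube by 8–7.
Gupta vs Hoang: Gupta preferred on 1+5+4 = 10 ballots; Gupta wins 10–5.
Dube vs Hoang: Dube is ranked higher on 2+5 = 7 ballots, Hoang on 8. Hoang wins 8–7.
Every nominee loses at least once (Weber loses to Dube; Gupta loses to Weber; Dube loses to Hoang; Hoang loses to Weber). The majority relation contains the cycle Weber > Hoang > Dube > Weber, so there is no Condorcet winner.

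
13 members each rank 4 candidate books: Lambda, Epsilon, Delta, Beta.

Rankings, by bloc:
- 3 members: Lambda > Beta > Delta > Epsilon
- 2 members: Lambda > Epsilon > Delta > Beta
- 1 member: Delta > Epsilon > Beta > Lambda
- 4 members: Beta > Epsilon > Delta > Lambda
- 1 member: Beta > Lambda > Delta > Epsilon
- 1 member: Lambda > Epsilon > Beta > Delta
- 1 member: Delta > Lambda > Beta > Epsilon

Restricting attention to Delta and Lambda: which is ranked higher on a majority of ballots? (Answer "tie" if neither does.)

Lambda

Ballots ranking Delta above Lambda: 1 + 4 + 1 = 6.
Ballots ranking Lambda above Delta: 13 − 6 = 7.
Lambda wins the head-to-head 7–6.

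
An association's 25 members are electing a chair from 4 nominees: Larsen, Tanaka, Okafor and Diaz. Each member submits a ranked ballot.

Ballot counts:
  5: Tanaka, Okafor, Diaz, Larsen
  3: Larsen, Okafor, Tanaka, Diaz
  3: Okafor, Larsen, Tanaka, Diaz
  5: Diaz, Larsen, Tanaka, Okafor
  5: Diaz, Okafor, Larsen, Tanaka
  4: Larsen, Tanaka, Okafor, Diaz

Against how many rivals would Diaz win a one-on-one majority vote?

1

Diaz against each rival (25 voters):
Diaz vs Larsen: 15 to 10, Diaz.
Diaz vs Tanaka: Tanaka, 15–10.
Diaz–Okafor: Okafor 15–10.
Diaz beats Larsen; loses to Tanaka, Okafor — 1 pairwise win.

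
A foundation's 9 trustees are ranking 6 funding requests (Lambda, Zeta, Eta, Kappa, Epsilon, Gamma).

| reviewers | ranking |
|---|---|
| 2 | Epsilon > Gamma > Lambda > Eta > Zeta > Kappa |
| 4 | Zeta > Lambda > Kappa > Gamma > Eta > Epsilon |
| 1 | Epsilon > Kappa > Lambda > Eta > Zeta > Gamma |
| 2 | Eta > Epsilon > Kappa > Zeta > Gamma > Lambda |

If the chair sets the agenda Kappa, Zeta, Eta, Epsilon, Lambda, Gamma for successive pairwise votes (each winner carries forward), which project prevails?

Lambda

Round 1: Kappa vs Zeta — 3–6, Zeta advances.
Round 2: Zeta vs Eta — 4–5, Eta advances.
Round 3: Eta vs Epsilon — 6–3, Eta advances.
Round 4: Eta vs Lambda — 2–7, Lambda advances.
Round 5: Lambda vs Gamma — 5–4, Lambda advances.
Lambda survives the agenda.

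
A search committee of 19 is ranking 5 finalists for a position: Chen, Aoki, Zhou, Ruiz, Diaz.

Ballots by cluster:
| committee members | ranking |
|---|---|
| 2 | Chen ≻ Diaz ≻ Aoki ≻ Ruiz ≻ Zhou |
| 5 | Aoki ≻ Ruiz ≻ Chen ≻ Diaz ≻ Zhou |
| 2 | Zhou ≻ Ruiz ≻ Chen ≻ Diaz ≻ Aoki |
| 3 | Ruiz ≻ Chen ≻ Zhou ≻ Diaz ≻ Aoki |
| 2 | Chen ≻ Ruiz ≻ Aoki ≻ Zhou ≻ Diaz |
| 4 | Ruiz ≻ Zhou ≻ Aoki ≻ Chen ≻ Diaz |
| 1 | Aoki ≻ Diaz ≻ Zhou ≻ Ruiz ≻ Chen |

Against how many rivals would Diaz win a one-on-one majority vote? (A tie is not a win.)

0

Diaz against each rival (19 committee members):
Diaz vs Chen: 1 for Diaz, 18 for Chen — Chen by 18–1.
Diaz vs Aoki: Aoki wins 12–7.
Diaz vs Zhou: Zhou, 11–8.
Diaz–Ruiz: Ruiz 16–3.
Diaz beats no one; loses to Chen, Aoki, Zhou, Ruiz — 0 pairwise wins.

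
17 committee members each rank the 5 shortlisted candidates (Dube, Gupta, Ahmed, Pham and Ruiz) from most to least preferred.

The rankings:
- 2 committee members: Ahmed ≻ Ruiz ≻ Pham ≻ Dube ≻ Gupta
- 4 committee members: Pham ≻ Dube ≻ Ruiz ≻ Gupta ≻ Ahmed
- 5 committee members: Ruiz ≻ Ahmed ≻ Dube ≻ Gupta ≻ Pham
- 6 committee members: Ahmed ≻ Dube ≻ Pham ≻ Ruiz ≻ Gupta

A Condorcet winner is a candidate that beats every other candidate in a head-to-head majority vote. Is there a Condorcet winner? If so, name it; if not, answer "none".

none

Head-to-head results (17 committee members):
Dube vs Gupta: 17 to 0, Dube.
Dube–Ahmed: Ahmed 13–4.
Dube vs Pham: 11 to 6, Dube.
Dube vs Ruiz: Dube preferred on 4+6 = 10 ballots; Dube wins 10–7.
Gupta vs Ahmed: 4 for Gupta, 13 for Ahmed — Ahmed by 13–4.
Gupta vs Pham: 5 for Gupta, 12 for Pham — Pham by 12–5.
Gupta vs Ruiz: Ruiz, 17–0.
Ahmed vs Pham: Ahmed wins 13–4.
Ahmed vs Ruiz: Ruiz wins 9–8.
Pham vs Ruiz: 10 to 7, Pham.
Each candidate drops at least one matchup (Dube loses to Ahmed; Gupta loses to Dube; Ahmed loses to Ruiz; Pham loses to Dube; Ruiz loses to Dube); the cycle Dube beats Ruiz beats Ahmed beats Dube rules out a Condorcet winner.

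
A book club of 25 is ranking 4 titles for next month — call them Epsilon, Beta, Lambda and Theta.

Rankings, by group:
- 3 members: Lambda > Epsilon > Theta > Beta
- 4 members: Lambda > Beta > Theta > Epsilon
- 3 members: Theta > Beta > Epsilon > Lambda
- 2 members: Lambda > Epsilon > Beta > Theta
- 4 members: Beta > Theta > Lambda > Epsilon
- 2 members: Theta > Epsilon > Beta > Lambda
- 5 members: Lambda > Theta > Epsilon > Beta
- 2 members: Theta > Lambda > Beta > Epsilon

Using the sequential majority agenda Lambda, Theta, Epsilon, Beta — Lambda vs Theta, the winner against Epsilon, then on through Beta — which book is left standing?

Round 1: Lambda vs Theta — 14–11, Lambda advances.
Round 2: Lambda vs Epsilon — 20–5, Lambda advances.
Round 3: Lambda vs Beta — 16–9, Lambda advances.
The agenda winner is Lambda.

Lambda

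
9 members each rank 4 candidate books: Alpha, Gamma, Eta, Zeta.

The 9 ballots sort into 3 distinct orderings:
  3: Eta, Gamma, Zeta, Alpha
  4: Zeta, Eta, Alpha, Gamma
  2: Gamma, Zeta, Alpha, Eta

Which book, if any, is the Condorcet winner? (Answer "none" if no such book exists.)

none

Pairwise majorities:
Alpha vs Gamma: Alpha preferred on 4 ballots; Gamma wins 5–4.
Alpha vs Eta: Alpha preferred on 2 ballots; Eta wins 7–2.
Alpha vs Zeta: Alpha is ranked higher on 0 ballots, Zeta on 9. Zeta wins 9–0.
Gamma vs Eta: Gamma is ranked higher on 2 ballots, Eta on 7. Eta wins 7–2.
Gamma vs Zeta: Gamma preferred on 3+2 = 5 ballots; Gamma wins 5–4.
Eta vs Zeta: Eta preferred on 3 ballots; Zeta wins 6–3.
Every book loses at least once (Alpha loses to Gamma; Gamma loses to Eta; Eta loses to Zeta; Zeta loses to Gamma). The majority relation contains the cycle Gamma → Zeta → Eta → Gamma, so there is no Condorcet winner.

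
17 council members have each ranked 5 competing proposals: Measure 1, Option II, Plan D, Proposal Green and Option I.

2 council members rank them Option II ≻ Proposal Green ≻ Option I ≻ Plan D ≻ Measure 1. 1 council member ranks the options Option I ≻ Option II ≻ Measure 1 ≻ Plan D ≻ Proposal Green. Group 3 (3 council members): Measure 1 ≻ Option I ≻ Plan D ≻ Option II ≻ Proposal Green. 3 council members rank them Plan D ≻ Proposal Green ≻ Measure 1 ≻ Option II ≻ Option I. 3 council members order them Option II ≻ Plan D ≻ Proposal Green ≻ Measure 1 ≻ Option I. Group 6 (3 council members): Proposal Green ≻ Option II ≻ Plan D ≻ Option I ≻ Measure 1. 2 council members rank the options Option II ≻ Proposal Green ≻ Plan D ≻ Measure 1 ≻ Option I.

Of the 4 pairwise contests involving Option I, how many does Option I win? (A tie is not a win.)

Option I against each rival (17 council members):
Option I vs Measure 1: Measure 1, 11–6.
Option I vs Option II: Option II wins 13–4.
Option I–Plan D: Plan D 11–6.
Option I vs Proposal Green: Proposal Green, 13–4.
Option I beats no one; loses to Measure 1, Option II, Plan D, Proposal Green — 0 pairwise wins.

0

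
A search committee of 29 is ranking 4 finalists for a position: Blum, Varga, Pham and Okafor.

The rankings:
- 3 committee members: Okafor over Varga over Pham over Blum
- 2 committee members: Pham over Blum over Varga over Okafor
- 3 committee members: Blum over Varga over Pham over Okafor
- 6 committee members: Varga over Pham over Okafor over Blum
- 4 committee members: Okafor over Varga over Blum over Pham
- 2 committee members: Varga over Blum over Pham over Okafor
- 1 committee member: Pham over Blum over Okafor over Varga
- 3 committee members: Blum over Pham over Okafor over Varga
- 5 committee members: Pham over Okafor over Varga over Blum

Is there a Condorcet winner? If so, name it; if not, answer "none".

none

Pairwise majorities:
Blum vs Varga: Varga wins 20–9.
Blum vs Pham: Pham wins 17–12.
Blum vs Okafor: Okafor wins 18–11.
Varga vs Pham: Varga wins 18–11.
Varga–Okafor: Okafor 16–13.
Pham vs Okafor: Pham wins 22–7.
No candidate is unbeaten: Blum loses to Varga; Varga loses to Okafor; Pham loses to Varga; Okafor loses to Pham. In particular Varga → Pham → Okafor → Varga is a majority cycle — no Condorcet winner exists.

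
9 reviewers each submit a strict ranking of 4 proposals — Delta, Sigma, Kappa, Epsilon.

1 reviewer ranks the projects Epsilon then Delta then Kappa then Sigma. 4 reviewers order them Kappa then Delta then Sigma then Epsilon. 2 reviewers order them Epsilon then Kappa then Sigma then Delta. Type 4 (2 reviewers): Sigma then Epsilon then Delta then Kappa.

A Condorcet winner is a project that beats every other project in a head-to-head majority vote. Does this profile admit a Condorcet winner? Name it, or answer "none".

Check each pair by majority over 9 ballots:
Delta vs Sigma: 1+4 = 5 for Delta, 4 for Sigma — Delta by 5–4.
Delta vs Kappa: 1+2 = 3 for Delta, 6 for Kappa — Kappa by 6–3.
Delta vs Epsilon: Epsilon, 5–4.
Sigma vs Kappa: Kappa wins 7–2.
Sigma vs Epsilon: Sigma wins 6–3.
Kappa vs Epsilon: Epsilon wins 5–4.
No project is unbeaten: Delta loses to Kappa; Sigma loses to Delta; Kappa loses to Epsilon; Epsilon loses to Sigma. In particular Delta beats Sigma beats Epsilon beats Delta is a majority cycle — no Condorcet winner exists.

none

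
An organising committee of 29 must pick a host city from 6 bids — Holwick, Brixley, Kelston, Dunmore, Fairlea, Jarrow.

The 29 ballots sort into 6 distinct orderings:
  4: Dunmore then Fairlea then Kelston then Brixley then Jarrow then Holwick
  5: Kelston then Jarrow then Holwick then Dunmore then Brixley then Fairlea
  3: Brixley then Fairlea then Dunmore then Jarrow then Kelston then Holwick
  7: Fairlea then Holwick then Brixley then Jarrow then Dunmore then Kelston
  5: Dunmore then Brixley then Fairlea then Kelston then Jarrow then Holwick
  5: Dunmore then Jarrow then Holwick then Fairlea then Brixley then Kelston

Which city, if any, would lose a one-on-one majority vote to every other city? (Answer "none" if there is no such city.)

Pairwise majorities:
Holwick vs Brixley: 5+7+5 = 17 for Holwick, 12 for Brixley — Holwick by 17–12.
Holwick vs Kelston: 12 to 17, Kelston.
Holwick vs Dunmore: Holwick is ranked higher on 5+7 = 12 ballots, Dunmore on 17. Dunmore wins 17–12.
Holwick vs Fairlea: Fairlea wins 19–10.
Holwick vs Jarrow: Holwick is ranked higher on 7 ballots, Jarrow on 22. Jarrow wins 22–7.
Brixley vs Kelston: Brixley wins 20–9.
Brixley vs Dunmore: Dunmore wins 19–10.
Brixley–Fairlea: Fairlea 16–13.
Brixley–Jarrow: Brixley 19–10.
Kelston vs Dunmore: Dunmore wins 24–5.
Kelston–Fairlea: Fairlea 24–5.
Kelston vs Jarrow: Jarrow, 15–14.
Dunmore vs Fairlea: Dunmore wins 19–10.
Dunmore vs Jarrow: Dunmore wins 17–12.
Fairlea vs Jarrow: Fairlea wins 19–10.
Each city has at least one pairwise win (Holwick beats Brixley; Brixley beats Kelston; Kelston beats Holwick; Dunmore beats Holwick; Fairlea beats Holwick; Jarrow beats Holwick) — no Condorcet loser.

none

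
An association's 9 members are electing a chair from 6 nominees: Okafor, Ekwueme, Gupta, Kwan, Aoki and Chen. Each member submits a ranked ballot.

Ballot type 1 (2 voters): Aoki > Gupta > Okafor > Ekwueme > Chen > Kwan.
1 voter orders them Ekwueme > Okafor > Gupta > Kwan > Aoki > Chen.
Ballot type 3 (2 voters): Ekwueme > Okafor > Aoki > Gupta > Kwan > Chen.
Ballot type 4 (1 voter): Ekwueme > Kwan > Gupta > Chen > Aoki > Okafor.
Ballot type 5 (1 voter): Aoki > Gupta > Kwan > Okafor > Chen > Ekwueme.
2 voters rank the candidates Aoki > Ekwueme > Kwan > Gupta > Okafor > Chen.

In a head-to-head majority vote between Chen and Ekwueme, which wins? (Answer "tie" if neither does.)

Ballots ranking Chen above Ekwueme: 1.
Ballots ranking Ekwueme above Chen: 9 − 1 = 8.
Ekwueme wins the head-to-head 8–1.

Ekwueme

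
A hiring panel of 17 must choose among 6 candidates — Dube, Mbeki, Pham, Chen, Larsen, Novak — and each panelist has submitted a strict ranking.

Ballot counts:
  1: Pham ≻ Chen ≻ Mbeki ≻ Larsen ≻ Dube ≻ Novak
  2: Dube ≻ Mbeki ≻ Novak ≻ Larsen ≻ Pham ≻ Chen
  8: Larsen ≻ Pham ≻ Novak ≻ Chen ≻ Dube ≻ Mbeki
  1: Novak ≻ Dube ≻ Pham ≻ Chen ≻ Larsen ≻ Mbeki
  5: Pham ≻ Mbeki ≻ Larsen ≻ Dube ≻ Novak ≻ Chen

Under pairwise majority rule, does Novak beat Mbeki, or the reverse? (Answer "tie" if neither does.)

Novak

Ballots ranking Novak above Mbeki: 8 + 1 = 9.
Ballots ranking Mbeki above Novak: 17 − 9 = 8.
Novak wins the head-to-head 9–8.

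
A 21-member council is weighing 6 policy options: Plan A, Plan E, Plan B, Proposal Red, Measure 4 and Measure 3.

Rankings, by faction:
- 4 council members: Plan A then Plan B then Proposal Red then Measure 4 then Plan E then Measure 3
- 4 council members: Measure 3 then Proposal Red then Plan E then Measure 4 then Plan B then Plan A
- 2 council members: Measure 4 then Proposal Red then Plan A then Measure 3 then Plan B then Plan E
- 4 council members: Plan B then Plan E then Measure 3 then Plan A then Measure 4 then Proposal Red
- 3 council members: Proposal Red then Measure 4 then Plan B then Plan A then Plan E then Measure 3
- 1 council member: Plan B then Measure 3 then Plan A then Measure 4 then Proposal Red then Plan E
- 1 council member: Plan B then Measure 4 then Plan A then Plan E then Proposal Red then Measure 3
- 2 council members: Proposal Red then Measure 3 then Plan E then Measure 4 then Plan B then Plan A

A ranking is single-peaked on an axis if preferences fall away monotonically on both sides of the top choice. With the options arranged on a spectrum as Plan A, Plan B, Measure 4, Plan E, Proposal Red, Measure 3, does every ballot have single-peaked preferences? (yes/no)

no

Axis positions: Plan A=1, Plan B=2, Measure 4=3, Plan E=4, Proposal Red=5, Measure 3=6.
Faction 1: ranking walks positions 1-2-5-3-4-6; Proposal Red is ranked above Measure 4 even though Measure 4 lies between Proposal Red and the peak Plan A on the axis — preferences dip and rise again. Not single-peaked.
Faction 2 (peak Measure 3 at position 6): ranking walks positions 6-5-4-3-2-1, expanding outward from the peak — single-peaked.
Faction 3: ranking walks positions 3-5-1-6-2-4; Proposal Red is ranked above Plan E even though Plan E lies between Proposal Red and the peak Measure 4 on the axis — preferences dip and rise again. Not single-peaked.
Faction 4: ranking walks positions 2-4-6-1-3-5; Plan E is ranked above Measure 4 even though Measure 4 lies between Plan E and the peak Plan B on the axis — preferences dip and rise again. Not single-peaked.
Faction 5: ranking walks positions 5-3-2-1-4-6; Measure 4 is ranked above Plan E even though Plan E lies between Measure 4 and the peak Proposal Red on the axis — preferences dip and rise again. Not single-peaked.
Faction 6: ranking walks positions 2-6-1-3-5-4; Measure 3 is ranked above Measure 4 even though Measure 4 lies between Measure 3 and the peak Plan B on the axis — preferences dip and rise again. Not single-peaked.
Faction 7 (peak Plan B at position 2): ranking walks positions 2-3-1-4-5-6, expanding outward from the peak — single-peaked.
Faction 8 (peak Proposal Red at position 5): ranking walks positions 5-6-4-3-2-1, expanding outward from the peak — single-peaked.
Faction 1 violates single-peakedness, so the profile is not single-peaked on this axis.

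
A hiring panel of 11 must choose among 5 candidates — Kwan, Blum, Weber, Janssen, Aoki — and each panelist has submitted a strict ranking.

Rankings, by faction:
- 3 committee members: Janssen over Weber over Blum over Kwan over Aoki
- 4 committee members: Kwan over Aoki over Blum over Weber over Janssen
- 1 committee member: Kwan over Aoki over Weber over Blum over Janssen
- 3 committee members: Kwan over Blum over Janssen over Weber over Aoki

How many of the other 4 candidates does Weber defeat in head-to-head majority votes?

1

Weber against each rival (11 committee members):
Weber vs Kwan: Weber preferred on 3 ballots; Kwan wins 8–3.
Weber vs Blum: 4 to 7, Blum.
Weber vs Janssen: Weber preferred on 4+1 = 5 ballots; Janssen wins 6–5.
Weber vs Aoki: 6 to 5, Weber.
Weber beats Aoki; loses to Kwan, Blum, Janssen — 1 pairwise win.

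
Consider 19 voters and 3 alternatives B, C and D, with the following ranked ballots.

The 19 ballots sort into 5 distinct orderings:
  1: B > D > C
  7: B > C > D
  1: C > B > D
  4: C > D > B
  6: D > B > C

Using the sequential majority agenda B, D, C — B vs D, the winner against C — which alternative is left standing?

Round 1: B vs D — 9–10, D advances.
Round 2: D vs C — 7–12, C advances.
C survives the agenda.

C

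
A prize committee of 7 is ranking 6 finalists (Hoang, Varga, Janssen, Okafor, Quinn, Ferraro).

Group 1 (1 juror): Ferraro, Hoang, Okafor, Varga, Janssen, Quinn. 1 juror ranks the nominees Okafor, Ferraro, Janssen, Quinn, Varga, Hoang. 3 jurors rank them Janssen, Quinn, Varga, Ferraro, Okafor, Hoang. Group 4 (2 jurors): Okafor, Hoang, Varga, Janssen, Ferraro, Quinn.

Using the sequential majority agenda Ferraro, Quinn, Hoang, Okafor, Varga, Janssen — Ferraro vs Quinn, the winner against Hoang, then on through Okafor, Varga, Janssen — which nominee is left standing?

Round 1: Ferraro vs Quinn — 4–3, Ferraro advances.
Round 2: Ferraro vs Hoang — 5–2, Ferraro advances.
Round 3: Ferraro vs Okafor — 4–3, Ferraro advances.
Round 4: Ferraro vs Varga — 2–5, Varga advances.
Round 5: Varga vs Janssen — 3–4, Janssen advances.
Janssen survives the agenda.

Janssen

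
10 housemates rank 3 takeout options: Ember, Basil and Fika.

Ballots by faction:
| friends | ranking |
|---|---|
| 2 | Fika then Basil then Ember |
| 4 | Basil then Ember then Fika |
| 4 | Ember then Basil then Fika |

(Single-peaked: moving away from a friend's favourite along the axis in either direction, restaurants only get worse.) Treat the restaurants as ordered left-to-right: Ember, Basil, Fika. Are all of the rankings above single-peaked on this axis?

Axis positions: Ember=1, Basil=2, Fika=3.
Faction 1 (peak Fika at position 3): ranking walks positions 3-2-1, expanding outward from the peak — single-peaked.
Faction 2 (peak Basil at position 2): ranking walks positions 2-1-3, expanding outward from the peak — single-peaked.
Faction 3 (peak Ember at position 1): ranking walks positions 1-2-3, expanding outward from the peak — single-peaked.
Every ranking is single-peaked on this axis.

yes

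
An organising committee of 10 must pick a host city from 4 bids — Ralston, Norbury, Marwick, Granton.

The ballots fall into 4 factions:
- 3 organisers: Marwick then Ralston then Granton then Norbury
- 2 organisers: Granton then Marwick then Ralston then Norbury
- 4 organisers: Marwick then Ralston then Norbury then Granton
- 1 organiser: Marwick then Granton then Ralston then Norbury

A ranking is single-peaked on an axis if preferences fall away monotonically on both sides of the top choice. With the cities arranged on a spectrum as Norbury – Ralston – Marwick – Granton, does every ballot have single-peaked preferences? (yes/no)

yes

Axis positions: Norbury=1, Ralston=2, Marwick=3, Granton=4.
Faction 1 (peak Marwick at position 3): ranking walks positions 3-2-4-1, expanding outward from the peak — single-peaked.
Faction 2 (peak Granton at position 4): ranking walks positions 4-3-2-1, expanding outward from the peak — single-peaked.
Faction 3 (peak Marwick at position 3): ranking walks positions 3-2-1-4, expanding outward from the peak — single-peaked.
Faction 4 (peak Marwick at position 3): ranking walks positions 3-4-2-1, expanding outward from the peak — single-peaked.
Every ranking is single-peaked on this axis.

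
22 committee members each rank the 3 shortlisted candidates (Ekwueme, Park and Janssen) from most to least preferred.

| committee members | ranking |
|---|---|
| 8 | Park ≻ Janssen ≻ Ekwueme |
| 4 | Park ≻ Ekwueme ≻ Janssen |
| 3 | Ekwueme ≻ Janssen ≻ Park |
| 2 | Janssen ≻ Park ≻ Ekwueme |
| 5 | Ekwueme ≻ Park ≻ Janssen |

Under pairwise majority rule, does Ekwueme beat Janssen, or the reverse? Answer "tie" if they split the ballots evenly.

Ballots ranking Ekwueme above Janssen: 4 + 3 + 5 = 12.
Ballots ranking Janssen above Ekwueme: 22 − 12 = 10.
Ekwueme wins the head-to-head 12–10.

Ekwueme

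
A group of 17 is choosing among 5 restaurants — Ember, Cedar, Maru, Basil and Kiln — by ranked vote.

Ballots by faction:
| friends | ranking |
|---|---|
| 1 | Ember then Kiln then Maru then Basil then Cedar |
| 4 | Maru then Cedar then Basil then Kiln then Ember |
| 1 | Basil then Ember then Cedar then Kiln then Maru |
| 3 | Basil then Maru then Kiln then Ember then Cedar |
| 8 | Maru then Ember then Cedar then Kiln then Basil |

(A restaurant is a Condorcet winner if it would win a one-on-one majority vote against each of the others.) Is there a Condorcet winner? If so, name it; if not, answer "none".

Check each pair by majority over 17 ballots:
Ember vs Cedar: 1+1+3+8 = 13 for Ember, 4 for Cedar — Ember by 13–4.
Ember vs Maru: 1+1 = 2 for Ember, 15 for Maru — Maru by 15–2.
Ember vs Basil: 1+8 = 9 for Ember, 8 for Basil — Ember by 9–8.
Ember vs Kiln: Ember is ranked higher on 1+1+8 = 10 ballots, Kiln on 7. Ember wins 10–7.
Cedar vs Maru: 1 to 16, Maru.
Cedar vs Basil: 4+8 = 12 for Cedar, 5 for Basil — Cedar by 12–5.
Cedar vs Kiln: Cedar preferred on 4+1+8 = 13 ballots; Cedar wins 13–4.
Maru vs Basil: 13 to 4, Maru.
Maru vs Kiln: 4+3+8 = 15 for Maru, 2 for Kiln — Maru by 15–2.
Basil vs Kiln: 8 to 9, Kiln.
Maru beats each of Ember, Cedar, Basil, Kiln — Maru is the Condorcet winner.

Maru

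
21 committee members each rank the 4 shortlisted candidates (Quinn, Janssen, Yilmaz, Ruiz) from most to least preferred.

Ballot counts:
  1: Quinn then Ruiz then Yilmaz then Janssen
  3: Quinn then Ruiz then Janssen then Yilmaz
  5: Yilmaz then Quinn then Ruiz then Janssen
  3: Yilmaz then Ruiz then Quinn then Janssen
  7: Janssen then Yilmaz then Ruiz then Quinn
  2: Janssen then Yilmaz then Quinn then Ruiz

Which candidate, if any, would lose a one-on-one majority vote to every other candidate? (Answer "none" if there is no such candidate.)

none

Pairwise majorities:
Quinn–Janssen: Quinn 12–9.
Quinn vs Yilmaz: 4 to 17, Yilmaz.
Quinn vs Ruiz: 11 to 10, Quinn.
Janssen vs Yilmaz: 12 to 9, Janssen.
Janssen vs Ruiz: 9 to 12, Ruiz.
Yilmaz vs Ruiz: Yilmaz wins 17–4.
Every candidate wins at least one matchup (Quinn beats Janssen; Janssen beats Yilmaz; Yilmaz beats Quinn; Ruiz beats Janssen), so there is no Condorcet loser.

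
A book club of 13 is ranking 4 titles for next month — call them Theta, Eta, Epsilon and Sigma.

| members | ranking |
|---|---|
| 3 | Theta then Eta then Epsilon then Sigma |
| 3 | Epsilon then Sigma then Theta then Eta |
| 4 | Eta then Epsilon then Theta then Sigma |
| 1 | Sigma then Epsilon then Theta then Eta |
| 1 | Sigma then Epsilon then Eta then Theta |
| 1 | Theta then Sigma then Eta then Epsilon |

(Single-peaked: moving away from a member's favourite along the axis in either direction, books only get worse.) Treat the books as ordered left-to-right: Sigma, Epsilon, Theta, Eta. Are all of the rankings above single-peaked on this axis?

no

Axis positions: Sigma=1, Epsilon=2, Theta=3, Eta=4.
Bloc 1 (peak Theta at position 3): ranking walks positions 3-4-2-1, expanding outward from the peak — single-peaked.
Bloc 2 (peak Epsilon at position 2): ranking walks positions 2-1-3-4, expanding outward from the peak — single-peaked.
Bloc 3: ranking walks positions 4-2-3-1; Epsilon is ranked above Theta even though Theta lies between Epsilon and the peak Eta on the axis — preferences dip and rise again. Not single-peaked.
Bloc 4 (peak Sigma at position 1): ranking walks positions 1-2-3-4, expanding outward from the peak — single-peaked.
Bloc 5: ranking walks positions 1-2-4-3; Eta is ranked above Theta even though Theta lies between Eta and the peak Sigma on the axis — preferences dip and rise again. Not single-peaked.
Bloc 6: ranking walks positions 3-1-4-2; Sigma is ranked above Epsilon even though Epsilon lies between Sigma and the peak Theta on the axis — preferences dip and rise again. Not single-peaked.
Bloc 3 violates single-peakedness, so the profile is not single-peaked on this axis.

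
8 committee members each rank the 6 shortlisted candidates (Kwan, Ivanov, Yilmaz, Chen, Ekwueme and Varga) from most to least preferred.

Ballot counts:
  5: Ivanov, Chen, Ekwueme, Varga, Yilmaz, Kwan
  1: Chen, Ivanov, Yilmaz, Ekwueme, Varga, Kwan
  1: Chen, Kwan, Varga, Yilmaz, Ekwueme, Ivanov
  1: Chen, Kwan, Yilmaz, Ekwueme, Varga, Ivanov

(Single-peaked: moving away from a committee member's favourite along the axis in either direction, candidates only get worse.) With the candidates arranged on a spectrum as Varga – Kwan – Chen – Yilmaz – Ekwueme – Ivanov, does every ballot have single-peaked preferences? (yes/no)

Axis positions: Varga=1, Kwan=2, Chen=3, Yilmaz=4, Ekwueme=5, Ivanov=6.
Group 1: ranking walks positions 6-3-5-1-4-2; Chen is ranked above Ekwueme even though Ekwueme lies between Chen and the peak Ivanov on the axis — preferences dip and rise again. Not single-peaked.
Group 2: ranking walks positions 3-6-4-5-1-2; Ivanov is ranked above Yilmaz even though Yilmaz lies between Ivanov and the peak Chen on the axis — preferences dip and rise again. Not single-peaked.
Group 3 (peak Chen at position 3): ranking walks positions 3-2-1-4-5-6, expanding outward from the peak — single-peaked.
Group 4 (peak Chen at position 3): ranking walks positions 3-2-4-5-1-6, expanding outward from the peak — single-peaked.
Group 1 violates single-peakedness, so the profile is not single-peaked on this axis.

no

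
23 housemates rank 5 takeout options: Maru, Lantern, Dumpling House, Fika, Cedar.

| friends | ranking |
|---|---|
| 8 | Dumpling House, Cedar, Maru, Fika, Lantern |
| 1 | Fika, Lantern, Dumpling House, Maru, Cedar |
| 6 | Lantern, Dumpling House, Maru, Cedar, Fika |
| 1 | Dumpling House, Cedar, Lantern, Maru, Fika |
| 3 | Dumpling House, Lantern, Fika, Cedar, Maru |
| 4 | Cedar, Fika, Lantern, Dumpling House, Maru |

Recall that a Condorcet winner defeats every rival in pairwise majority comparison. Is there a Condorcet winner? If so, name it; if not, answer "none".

Check each pair by majority over 23 ballots:
Maru vs Lantern: Lantern wins 15–8.
Maru vs Dumpling House: Dumpling House, 23–0.
Maru vs Fika: Maru, 15–8.
Maru vs Cedar: Cedar wins 16–7.
Lantern–Dumpling House: Dumpling House 12–11.
Lantern–Fika: Fika 13–10.
Lantern vs Cedar: Cedar, 13–10.
Dumpling House vs Fika: Dumpling House, 18–5.
Dumpling House vs Cedar: Dumpling House, 19–4.
Fika vs Cedar: Cedar, 19–4.
Dumpling House wins every pairwise contest, so Dumpling House is the Condorcet winner.

Dumpling House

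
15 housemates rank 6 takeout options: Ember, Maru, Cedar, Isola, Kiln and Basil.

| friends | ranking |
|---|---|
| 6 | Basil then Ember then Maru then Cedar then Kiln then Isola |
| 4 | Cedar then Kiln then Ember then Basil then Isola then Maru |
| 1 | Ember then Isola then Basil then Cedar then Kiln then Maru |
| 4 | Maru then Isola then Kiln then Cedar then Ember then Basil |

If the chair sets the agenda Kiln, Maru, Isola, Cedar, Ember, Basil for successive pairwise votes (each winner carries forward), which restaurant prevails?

Round 1: Kiln vs Maru — 5–10, Maru advances.
Round 2: Maru vs Isola — 10–5, Maru advances.
Round 3: Maru vs Cedar — 10–5, Maru advances.
Round 4: Maru vs Ember — 4–11, Ember advances.
Round 5: Ember vs Basil — 9–6, Ember advances.
The agenda winner is Ember.

Ember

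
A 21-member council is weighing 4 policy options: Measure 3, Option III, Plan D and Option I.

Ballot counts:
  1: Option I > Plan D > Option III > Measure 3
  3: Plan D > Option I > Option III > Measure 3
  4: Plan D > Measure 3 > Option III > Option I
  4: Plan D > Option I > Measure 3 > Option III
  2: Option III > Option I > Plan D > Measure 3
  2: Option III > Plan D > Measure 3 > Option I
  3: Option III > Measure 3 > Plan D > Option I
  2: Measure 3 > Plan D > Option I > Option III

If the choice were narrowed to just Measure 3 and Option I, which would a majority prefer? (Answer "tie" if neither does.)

Ballots ranking Measure 3 above Option I: 4 + 2 + 3 + 2 = 11.
Ballots ranking Option I above Measure 3: 21 − 11 = 10.
Measure 3 wins the head-to-head 11–10.

Measure 3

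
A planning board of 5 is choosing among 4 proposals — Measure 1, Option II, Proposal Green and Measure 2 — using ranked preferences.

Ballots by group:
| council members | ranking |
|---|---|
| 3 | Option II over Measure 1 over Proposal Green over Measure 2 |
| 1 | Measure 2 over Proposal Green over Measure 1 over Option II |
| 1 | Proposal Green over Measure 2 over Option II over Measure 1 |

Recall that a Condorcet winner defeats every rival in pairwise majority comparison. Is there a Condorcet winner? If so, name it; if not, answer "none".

Option II

Head-to-head results (5 council members):
Measure 1 vs Option II: 1 to 4, Option II.
Measure 1 vs Proposal Green: Measure 1 wins 3–2.
Measure 1 vs Measure 2: Measure 1, 3–2.
Option II vs Proposal Green: Option II, 3–2.
Option II vs Measure 2: 3 for Option II, 2 for Measure 2 — Option II by 3–2.
Proposal Green vs Measure 2: Proposal Green is ranked higher on 3+1 = 4 ballots, Measure 2 on 1. Proposal Green wins 4–1.
Option II wins every pairwise contest, so Option II is the Condorcet winner.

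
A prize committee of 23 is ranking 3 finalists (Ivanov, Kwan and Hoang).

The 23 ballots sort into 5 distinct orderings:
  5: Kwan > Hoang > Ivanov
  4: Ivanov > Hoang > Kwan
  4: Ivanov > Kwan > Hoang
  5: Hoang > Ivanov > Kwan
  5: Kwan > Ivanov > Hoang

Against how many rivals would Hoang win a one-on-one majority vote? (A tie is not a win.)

Hoang against each rival (23 jurors):
Hoang vs Ivanov: Hoang preferred on 5+5 = 10 ballots; Ivanov wins 13–10.
Hoang vs Kwan: 4+5 = 9 for Hoang, 14 for Kwan — Kwan by 14–9.
Hoang beats no one; loses to Ivanov, Kwan — 0 pairwise wins.

0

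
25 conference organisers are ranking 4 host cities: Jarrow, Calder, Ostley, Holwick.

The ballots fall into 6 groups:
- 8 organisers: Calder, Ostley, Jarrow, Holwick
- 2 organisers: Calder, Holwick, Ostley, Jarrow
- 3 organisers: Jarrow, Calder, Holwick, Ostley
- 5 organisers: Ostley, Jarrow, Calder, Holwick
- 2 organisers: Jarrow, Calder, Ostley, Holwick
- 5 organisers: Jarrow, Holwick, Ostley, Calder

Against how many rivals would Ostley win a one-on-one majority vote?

Ostley against each rival (25 organisers):
Ostley–Jarrow: Ostley 15–10.
Ostley vs Calder: Calder, 15–10.
Ostley vs Holwick: Ostley, 15–10.
Ostley beats Jarrow, Holwick; loses to Calder — 2 pairwise wins.

2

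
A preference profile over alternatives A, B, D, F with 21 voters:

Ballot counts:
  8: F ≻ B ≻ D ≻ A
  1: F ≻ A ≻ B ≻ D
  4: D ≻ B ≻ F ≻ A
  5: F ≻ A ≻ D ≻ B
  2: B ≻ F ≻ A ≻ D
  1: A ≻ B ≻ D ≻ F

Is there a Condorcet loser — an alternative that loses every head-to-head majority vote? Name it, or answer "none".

A

Head-to-head results (21 voters):
A vs B: 7 to 14, B.
A vs D: D wins 12–9.
A vs F: F wins 20–1.
B vs D: 8+1+2+1 = 12 for B, 9 for D — B by 12–9.
B–F: F 14–7.
D vs F: D preferred on 4+1 = 5 ballots; F wins 16–5.
A is beaten in every head-to-head and is the Condorcet loser.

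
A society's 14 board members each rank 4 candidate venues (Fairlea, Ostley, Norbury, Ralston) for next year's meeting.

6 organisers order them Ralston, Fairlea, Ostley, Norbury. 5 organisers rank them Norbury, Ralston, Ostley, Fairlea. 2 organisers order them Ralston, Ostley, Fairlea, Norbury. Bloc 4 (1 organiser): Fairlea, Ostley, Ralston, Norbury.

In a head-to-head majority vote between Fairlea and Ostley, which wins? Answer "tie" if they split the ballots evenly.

tie

Ballots ranking Fairlea above Ostley: 6 + 1 = 7.
Ballots ranking Ostley above Fairlea: 14 − 7 = 7.
7–7: the pair ties.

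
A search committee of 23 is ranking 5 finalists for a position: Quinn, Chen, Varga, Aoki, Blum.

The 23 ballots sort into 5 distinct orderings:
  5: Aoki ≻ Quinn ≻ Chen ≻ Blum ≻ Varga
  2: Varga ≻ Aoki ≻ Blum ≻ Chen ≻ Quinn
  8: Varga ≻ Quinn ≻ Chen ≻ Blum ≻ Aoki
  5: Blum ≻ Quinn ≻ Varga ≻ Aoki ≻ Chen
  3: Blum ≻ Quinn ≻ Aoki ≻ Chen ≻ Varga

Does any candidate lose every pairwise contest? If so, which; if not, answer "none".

none

Pairwise majorities:
Quinn vs Chen: 21 to 2, Quinn.
Quinn–Varga: Quinn 13–10.
Quinn vs Aoki: Quinn preferred on 8+5+3 = 16 ballots; Quinn wins 16–7.
Quinn vs Blum: 13 to 10, Quinn.
Chen vs Varga: Chen preferred on 5+3 = 8 ballots; Varga wins 15–8.
Chen vs Aoki: Aoki wins 15–8.
Chen vs Blum: Chen, 13–10.
Varga–Aoki: Varga 15–8.
Varga vs Blum: Blum, 13–10.
Aoki vs Blum: Blum wins 16–7.
No candidate is winless: Quinn beats Chen; Chen beats Blum; Varga beats Chen; Aoki beats Chen; Blum beats Varga. There is no Condorcet loser.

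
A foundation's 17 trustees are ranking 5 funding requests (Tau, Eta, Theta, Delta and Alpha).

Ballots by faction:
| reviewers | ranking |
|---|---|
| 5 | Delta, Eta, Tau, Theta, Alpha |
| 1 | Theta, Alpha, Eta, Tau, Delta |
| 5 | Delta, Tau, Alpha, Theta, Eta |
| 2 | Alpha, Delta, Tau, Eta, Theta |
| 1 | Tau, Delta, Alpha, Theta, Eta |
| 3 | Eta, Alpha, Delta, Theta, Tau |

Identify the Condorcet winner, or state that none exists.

Delta

Pairwise majorities:
Tau vs Eta: Tau is ranked higher on 5+2+1 = 8 ballots, Eta on 9. Eta wins 9–8.
Tau vs Theta: Tau is ranked higher on 5+5+2+1 = 13 ballots, Theta on 4. Tau wins 13–4.
Tau vs Delta: 2 to 15, Delta.
Tau vs Alpha: Tau preferred on 5+5+1 = 11 ballots; Tau wins 11–6.
Eta vs Theta: Eta preferred on 5+2+3 = 10 ballots; Eta wins 10–7.
Eta vs Delta: 4 to 13, Delta.
Eta vs Alpha: Eta is ranked higher on 5+3 = 8 ballots, Alpha on 9. Alpha wins 9–8.
Theta vs Delta: Theta is ranked higher on 1 ballot, Delta on 16. Delta wins 16–1.
Theta–Alpha: Alpha 11–6.
Delta vs Alpha: Delta, 11–6.
Delta wins every pairwise contest, so Delta is the Condorcet winner.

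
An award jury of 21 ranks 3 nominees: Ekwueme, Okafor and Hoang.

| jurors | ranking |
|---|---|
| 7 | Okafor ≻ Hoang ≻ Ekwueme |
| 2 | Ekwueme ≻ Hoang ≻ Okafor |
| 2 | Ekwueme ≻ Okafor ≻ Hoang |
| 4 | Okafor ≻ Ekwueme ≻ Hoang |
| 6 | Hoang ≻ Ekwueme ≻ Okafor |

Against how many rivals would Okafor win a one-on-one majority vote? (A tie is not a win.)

Okafor against each rival (21 jurors):
Okafor vs Ekwueme: Okafor wins 11–10.
Okafor vs Hoang: Okafor, 13–8.
Okafor beats Ekwueme, Hoang — 2 pairwise wins.

2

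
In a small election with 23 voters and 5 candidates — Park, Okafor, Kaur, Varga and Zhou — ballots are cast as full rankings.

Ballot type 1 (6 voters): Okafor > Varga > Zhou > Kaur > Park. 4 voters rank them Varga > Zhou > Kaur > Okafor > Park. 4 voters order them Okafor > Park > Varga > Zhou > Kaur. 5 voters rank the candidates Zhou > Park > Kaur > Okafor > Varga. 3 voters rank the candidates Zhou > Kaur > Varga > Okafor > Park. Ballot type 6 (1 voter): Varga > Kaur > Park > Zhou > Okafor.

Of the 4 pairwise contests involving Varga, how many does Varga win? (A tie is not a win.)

Varga against each rival (23 voters):
Varga–Park: Varga 14–9.
Varga–Okafor: Okafor 15–8.
Varga vs Kaur: 15 to 8, Varga.
Varga vs Zhou: Varga, 15–8.
Varga beats Park, Kaur, Zhou; loses to Okafor — 3 pairwise wins.

3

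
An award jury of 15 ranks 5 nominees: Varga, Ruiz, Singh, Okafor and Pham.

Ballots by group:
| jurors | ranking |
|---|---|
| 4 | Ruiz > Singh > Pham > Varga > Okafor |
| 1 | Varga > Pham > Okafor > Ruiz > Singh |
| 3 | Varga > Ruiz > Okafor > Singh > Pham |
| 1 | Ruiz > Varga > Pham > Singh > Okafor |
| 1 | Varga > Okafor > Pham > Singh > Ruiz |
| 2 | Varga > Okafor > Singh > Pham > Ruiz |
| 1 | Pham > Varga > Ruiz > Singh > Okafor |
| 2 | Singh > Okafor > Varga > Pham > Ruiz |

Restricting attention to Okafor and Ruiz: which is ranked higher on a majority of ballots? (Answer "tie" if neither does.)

Ballots ranking Okafor above Ruiz: 1 + 1 + 2 + 2 = 6.
Ballots ranking Ruiz above Okafor: 15 − 6 = 9.
Ruiz wins the head-to-head 9–6.

Ruiz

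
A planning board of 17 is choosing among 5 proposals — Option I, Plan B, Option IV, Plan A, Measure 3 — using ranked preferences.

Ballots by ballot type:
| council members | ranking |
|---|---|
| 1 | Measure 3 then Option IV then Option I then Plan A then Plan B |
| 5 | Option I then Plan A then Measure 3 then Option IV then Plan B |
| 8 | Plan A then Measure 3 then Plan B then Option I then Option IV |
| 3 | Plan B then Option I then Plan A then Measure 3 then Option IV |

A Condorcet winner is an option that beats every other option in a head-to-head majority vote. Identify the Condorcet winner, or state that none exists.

none

Head-to-head results (17 council members):
Option I–Plan B: Plan B 11–6.
Option I–Option IV: Option I 16–1.
Option I vs Plan A: Option I wins 9–8.
Option I vs Measure 3: Measure 3, 9–8.
Plan B vs Option IV: Plan B, 11–6.
Plan B vs Plan A: Plan A wins 14–3.
Plan B vs Measure 3: Measure 3, 14–3.
Option IV–Plan A: Plan A 16–1.
Option IV–Measure 3: Measure 3 17–0.
Plan A vs Measure 3: Plan A wins 16–1.
Each option drops at least one matchup (Option I loses to Plan B; Plan B loses to Plan A; Option IV loses to Option I; Plan A loses to Option I; Measure 3 loses to Plan A); the cycle Option I → Plan A → Plan B → Option I rules out a Condorcet winner.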